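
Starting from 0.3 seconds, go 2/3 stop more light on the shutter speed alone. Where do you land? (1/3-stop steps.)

0.5 s

Shutter speed: 0.3 → 0.4 → 0.5 — 2/3 stop longer (brighter).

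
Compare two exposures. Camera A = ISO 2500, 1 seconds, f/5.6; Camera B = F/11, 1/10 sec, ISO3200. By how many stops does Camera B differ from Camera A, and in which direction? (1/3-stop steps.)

5 stops darker

Aperture: f/5.6 → f/6.3 → f/7.1 → f/8 → f/9 → f/10 → f/11 — 2 stops stopped down (darker).
Shutter speed: 1 → 0.8 → 0.6 → 0.5 → 0.4 → 0.3 → 1/4 → 1/5 → 1/6 → 1/8 → 1/10 — 3 1/3 stops shorter (darker).
ISO: 2500 → 3200 — 1/3 stop raised (brighter).
Net: −2 −3 1/3 +1/3 = −5 stops.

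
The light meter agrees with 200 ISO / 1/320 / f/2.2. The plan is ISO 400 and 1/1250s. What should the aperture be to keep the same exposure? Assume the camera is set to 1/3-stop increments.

ISO: 200 → 250 → 320 → 400 — 1 stop raised (brighter).
Shutter speed: 1/320 → 1/400 → 1/500 → 1/640 → 1/800 → 1/1000 → 1/1250 — 2 stops faster (darker).
Net change so far: 1 stop darker. Offset with the aperture: f/2.2 → f/2 → f/1.8 → f/1.6.

f/1.6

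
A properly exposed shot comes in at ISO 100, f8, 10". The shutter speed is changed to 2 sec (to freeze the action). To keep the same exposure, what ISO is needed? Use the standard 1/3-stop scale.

ISO 500

Shutter speed: 10 → 8 → 6 → 5 → 4 → 3.2 → 2.5 → 2 — 2 1/3 stops faster (darker).
Need 2 1/3 stops brighter from the ISO: 100 → 125 → 160 → 200 → 250 → 320 → 400 → 500.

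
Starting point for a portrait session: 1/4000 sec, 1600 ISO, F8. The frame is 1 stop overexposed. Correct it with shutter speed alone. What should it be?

Overexposed by 1 stop → need 1 stop darker.
Shutter speed: 1/4000 → 1/8000.

1/8000s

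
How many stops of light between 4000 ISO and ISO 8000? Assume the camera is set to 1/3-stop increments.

1 stop

4000 → 5000 → 6400 → 8000 — count the steps: 3 third-stops = 1 stop.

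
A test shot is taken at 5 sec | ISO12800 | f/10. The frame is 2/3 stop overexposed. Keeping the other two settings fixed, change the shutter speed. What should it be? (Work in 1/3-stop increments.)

Overexposed by 2/3 stop → need 2/3 stop darker.
Shutter speed: 5 → 4 → 3.2.

3.2 s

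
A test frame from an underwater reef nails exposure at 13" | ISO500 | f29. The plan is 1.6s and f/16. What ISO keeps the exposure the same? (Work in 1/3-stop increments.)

ISO 1250

Shutter speed: 13 → 10 → 8 → 6 → 5 → 4 → 3.2 → 2.5 → 2 → 1.6 — 3 stops faster (darker).
Aperture: f/29 → f/25 → f/22 → f/20 → f/18 → f/16 — 1 2/3 stops opened up (brighter).
Net change so far: 1 1/3 stops darker. Offset with the ISO: 500 → 640 → 800 → 1000 → 1250.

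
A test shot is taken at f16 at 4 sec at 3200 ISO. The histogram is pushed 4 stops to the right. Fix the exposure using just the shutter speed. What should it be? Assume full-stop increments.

Overexposed by 4 stops → need 4 stops darker.
Shutter speed: 4 → 2 → 1 → 1/2 → 1/4.

1/4s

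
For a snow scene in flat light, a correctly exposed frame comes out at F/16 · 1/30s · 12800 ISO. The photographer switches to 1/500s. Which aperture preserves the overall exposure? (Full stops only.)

f/4

Shutter speed: 1/30 → 1/60 → 1/125 → 1/250 → 1/500 — 4 stops shorter (darker).
Need 4 stops brighter from the aperture: f/16 → f/11 → f/8 → f/5.6 → f/4.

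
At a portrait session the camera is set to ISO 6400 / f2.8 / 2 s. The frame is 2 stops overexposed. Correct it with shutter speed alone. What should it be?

Overexposed by 2 stops → need 2 stops darker.
Shutter speed: 2 → 1 → 1/2.

1/2s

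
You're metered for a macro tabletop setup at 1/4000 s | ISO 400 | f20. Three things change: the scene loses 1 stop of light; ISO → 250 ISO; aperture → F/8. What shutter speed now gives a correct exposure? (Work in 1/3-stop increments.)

1/8000s

Scene light: 1 stop darker.
ISO: 400 → 320 → 250 — 2/3 stop dropped (darker).
Aperture: f/20 → f/18 → f/16 → f/14 → f/13 → f/11 → f/10 → f/9 → f/8 — 2 2/3 stops wider (brighter).
Net so far: 1 stop brighter. Shutter speed: 1/4000 → 1/5000 → 1/6400 → 1/8000.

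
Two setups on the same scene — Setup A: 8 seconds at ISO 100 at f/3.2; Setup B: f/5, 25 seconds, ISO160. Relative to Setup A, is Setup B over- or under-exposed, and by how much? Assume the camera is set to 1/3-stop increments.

Aperture: f/3.2 → f/3.5 → f/4 → f/4.5 → f/5 — 1 1/3 stops stopped down (darker).
Shutter speed: 8 → 10 → 13 → 15 → 20 → 25 — 1 2/3 stops longer (brighter).
ISO: 100 → 125 → 160 — 2/3 stop raised (brighter).
Net: −1 1/3 +1 2/3 +2/3 = +1 stop.

1 stop brighter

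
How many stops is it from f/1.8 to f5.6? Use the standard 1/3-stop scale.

3 1/3 stops

f/1.8 → f/2 → f/2.2 → f/2.5 → f/2.8 → f/3.2 → f/3.5 → f/4 → f/4.5 → f/5 → f/5.6 — count the steps: 10 third-stops = 3 1/3 stops.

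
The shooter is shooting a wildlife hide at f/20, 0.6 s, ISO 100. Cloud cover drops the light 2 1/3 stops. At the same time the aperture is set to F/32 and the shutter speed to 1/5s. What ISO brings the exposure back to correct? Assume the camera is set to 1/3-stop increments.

ISO 4000

Scene light: 2 1/3 stops darker.
Aperture: f/20 → f/22 → f/25 → f/29 → f/32 — 1 1/3 stops narrower (darker).
Shutter speed: 0.6 → 0.5 → 0.4 → 0.3 → 1/4 → 1/5 — 1 2/3 stops faster (darker).
Net so far: 5 1/3 stops darker. ISO: 100 → 125 → 160 → 200 → 250 → 320 → 400 → 500 → 640 → 800 → 1000 → 1250 → 1600 → 2000 → 2500 → 3200 → 4000.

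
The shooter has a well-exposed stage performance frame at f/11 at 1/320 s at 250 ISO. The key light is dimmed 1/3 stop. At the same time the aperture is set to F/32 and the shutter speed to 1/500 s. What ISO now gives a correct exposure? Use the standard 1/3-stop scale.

ISO 4000

Scene light: 1/3 stop darker.
Aperture: f/11 → f/13 → f/14 → f/16 → f/18 → f/20 → f/22 → f/25 → f/29 → f/32 — 3 stops stopped down (darker).
Shutter speed: 1/320 → 1/400 → 1/500 — 2/3 stop shorter (darker).
Net so far: 4 stops darker. ISO: 250 → 320 → 400 → 500 → 640 → 800 → 1000 → 1250 → 1600 → 2000 → 2500 → 3200 → 4000.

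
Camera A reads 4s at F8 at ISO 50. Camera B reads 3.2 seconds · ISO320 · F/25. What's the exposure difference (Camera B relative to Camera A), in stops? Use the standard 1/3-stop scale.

Aperture: f/8 → f/9 → f/10 → f/11 → f/13 → f/14 → f/16 → f/18 → f/20 → f/22 → f/25 — 3 1/3 stops stopped down (darker).
Shutter speed: 4 → 3.2 — 1/3 stop faster (darker).
ISO: 50 → 64 → 80 → 100 → 125 → 160 → 200 → 250 → 320 — 2 2/3 stops higher (brighter).
Net: −3 1/3 −1/3 +2 2/3 = −1 stop.

1 stop darker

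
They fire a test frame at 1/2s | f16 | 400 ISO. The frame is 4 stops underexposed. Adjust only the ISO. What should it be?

Underexposed by 4 stops → need 4 stops brighter.
ISO: 400 → 800 → 1600 → 3200 → 6400.

ISO 6400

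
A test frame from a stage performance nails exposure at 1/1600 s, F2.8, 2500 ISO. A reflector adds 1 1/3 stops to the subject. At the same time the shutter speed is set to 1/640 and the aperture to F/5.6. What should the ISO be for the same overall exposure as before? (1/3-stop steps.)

Scene light: 1 1/3 stops brighter.
Shutter speed: 1/1600 → 1/1250 → 1/1000 → 1/800 → 1/640 — 1 1/3 stops slower (brighter).
Aperture: f/2.8 → f/3.2 → f/3.5 → f/4 → f/4.5 → f/5 → f/5.6 — 2 stops smaller aperture (darker).
Net so far: 2/3 stop brighter. ISO: 2500 → 2000 → 1600.

ISO 1600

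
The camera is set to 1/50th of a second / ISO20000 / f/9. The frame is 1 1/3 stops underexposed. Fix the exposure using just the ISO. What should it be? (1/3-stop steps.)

ISO 51200

Underexposed by 1 1/3 stops → need 1 1/3 stops brighter.
ISO: 20000 → 25600 → 32000 → 40000 → 51200.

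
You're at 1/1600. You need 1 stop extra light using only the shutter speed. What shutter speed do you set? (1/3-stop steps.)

Shutter speed: 1/1600 → 1/1250 → 1/1000 → 1/800 — 1 stop longer (brighter).

1/800s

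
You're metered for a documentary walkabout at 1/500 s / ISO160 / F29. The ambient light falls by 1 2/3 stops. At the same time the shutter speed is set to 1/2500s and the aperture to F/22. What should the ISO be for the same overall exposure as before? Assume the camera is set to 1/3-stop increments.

Scene light: 1 2/3 stops darker.
Shutter speed: 1/500 → 1/640 → 1/800 → 1/1000 → 1/1250 → 1/1600 → 1/2000 → 1/2500 — 2 1/3 stops faster (darker).
Aperture: f/29 → f/25 → f/22 — 2/3 stop larger aperture (brighter).
Net so far: 3 1/3 stops darker. ISO: 160 → 200 → 250 → 320 → 400 → 500 → 640 → 800 → 1000 → 1250 → 1600.

ISO 1600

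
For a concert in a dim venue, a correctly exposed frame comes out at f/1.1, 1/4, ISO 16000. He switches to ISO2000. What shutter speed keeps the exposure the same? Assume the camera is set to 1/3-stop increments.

2 s

ISO: 16000 → 12800 → 10000 → 8000 → 6400 → 5000 → 4000 → 3200 → 2500 → 2000 — 3 stops dropped (darker).
Need 3 stops brighter from the shutter speed: 1/4 → 0.3 → 0.4 → 0.5 → 0.6 → 0.8 → 1 → 1.3 → 1.6 → 2.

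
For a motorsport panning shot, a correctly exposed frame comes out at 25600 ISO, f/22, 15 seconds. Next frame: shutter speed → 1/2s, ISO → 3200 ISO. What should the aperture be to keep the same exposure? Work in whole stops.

Shutter speed: 15 → 8 → 4 → 2 → 1 → 1/2 — 5 stops faster (darker).
ISO: 25600 → 12800 → 6400 → 3200 — 3 stops dropped (darker).
Net change so far: 8 stops darker. Offset with the aperture: f/22 → f/16 → f/11 → f/8 → f/5.6 → f/4 → f/2.8 → f/2 → f/1.4.

f/1.4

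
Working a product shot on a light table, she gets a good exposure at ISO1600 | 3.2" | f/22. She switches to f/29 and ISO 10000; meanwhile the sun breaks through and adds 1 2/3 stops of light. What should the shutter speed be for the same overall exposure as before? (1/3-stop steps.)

Scene light: 1 2/3 stops brighter.
Aperture: f/22 → f/25 → f/29 — 2/3 stop smaller aperture (darker).
ISO: 1600 → 2000 → 2500 → 3200 → 4000 → 5000 → 6400 → 8000 → 10000 — 2 2/3 stops higher (brighter).
Net so far: 3 2/3 stops brighter. Shutter speed: 3.2 → 2.5 → 2 → 1.6 → 1.3 → 1 → 0.8 → 0.6 → 0.5 → 0.4 → 0.3 → 1/4.

1/4s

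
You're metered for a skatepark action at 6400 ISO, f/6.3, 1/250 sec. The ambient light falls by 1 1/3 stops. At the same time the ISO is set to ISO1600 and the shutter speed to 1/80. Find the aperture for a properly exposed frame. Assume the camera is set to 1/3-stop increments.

Scene light: 1 1/3 stops darker.
ISO: 6400 → 5000 → 4000 → 3200 → 2500 → 2000 → 1600 — 2 stops dropped (darker).
Shutter speed: 1/250 → 1/200 → 1/160 → 1/125 → 1/100 → 1/80 — 1 2/3 stops longer (brighter).
Net so far: 1 2/3 stops darker. Aperture: f/6.3 → f/5.6 → f/5 → f/4.5 → f/4 → f/3.5.

f/3.5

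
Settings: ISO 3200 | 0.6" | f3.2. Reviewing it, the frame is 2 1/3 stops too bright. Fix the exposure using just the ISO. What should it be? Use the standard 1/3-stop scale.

Overexposed by 2 1/3 stops → need 2 1/3 stops darker.
ISO: 3200 → 2500 → 2000 → 1600 → 1250 → 1000 → 800 → 640.

ISO 640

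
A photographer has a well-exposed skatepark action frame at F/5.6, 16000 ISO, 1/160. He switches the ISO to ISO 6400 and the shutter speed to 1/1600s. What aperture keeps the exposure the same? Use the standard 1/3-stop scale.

ISO: 16000 → 12800 → 10000 → 8000 → 6400 — 1 1/3 stops lower (darker).
Shutter speed: 1/160 → 1/200 → 1/250 → 1/320 → 1/400 → 1/500 → 1/640 → 1/800 → 1/1000 → 1/1250 → 1/1600 — 3 1/3 stops shorter (darker).
Net change so far: 4 2/3 stops darker. Offset with the aperture: f/5.6 → f/5 → f/4.5 → f/4 → f/3.5 → f/3.2 → f/2.8 → f/2.5 → f/2.2 → f/2 → f/1.8 → f/1.6 → f/1.4 → f/1.2 → f/1.1.

f/1.1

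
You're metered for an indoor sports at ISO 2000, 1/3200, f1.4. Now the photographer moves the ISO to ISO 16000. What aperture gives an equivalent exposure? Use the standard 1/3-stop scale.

f/4

ISO: 2000 → 2500 → 3200 → 4000 → 5000 → 6400 → 8000 → 10000 → 12800 → 16000 — 3 stops raised (brighter).
Need 3 stops darker from the aperture: f/1.4 → f/1.6 → f/1.8 → f/2 → f/2.2 → f/2.5 → f/2.8 → f/3.2 → f/3.5 → f/4.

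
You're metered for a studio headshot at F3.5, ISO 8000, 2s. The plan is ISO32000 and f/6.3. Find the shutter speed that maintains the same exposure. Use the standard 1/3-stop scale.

1.6 s

ISO: 8000 → 10000 → 12800 → 16000 → 20000 → 25600 → 32000 — 2 stops raised (brighter).
Aperture: f/3.5 → f/4 → f/4.5 → f/5 → f/5.6 → f/6.3 — 1 2/3 stops narrower (darker).
Net change so far: 1/3 stop brighter. Offset with the shutter speed: 2 → 1.6.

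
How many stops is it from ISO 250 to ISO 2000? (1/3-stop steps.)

250 → 320 → 400 → 500 → 640 → 800 → 1000 → 1250 → 1600 → 2000 — count the steps: 9 third-stops = 3 stops.

3 stops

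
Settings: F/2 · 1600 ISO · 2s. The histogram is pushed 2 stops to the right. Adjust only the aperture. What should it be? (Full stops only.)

f/4

Overexposed by 2 stops → need 2 stops darker.
Aperture: f/2 → f/2.8 → f/4.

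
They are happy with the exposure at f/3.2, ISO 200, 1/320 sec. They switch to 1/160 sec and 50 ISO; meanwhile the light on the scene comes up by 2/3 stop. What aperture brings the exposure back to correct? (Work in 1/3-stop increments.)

Scene light: 2/3 stop brighter.
Shutter speed: 1/320 → 1/250 → 1/200 → 1/160 — 1 stop slower (brighter).
ISO: 200 → 160 → 125 → 100 → 80 → 64 → 50 — 2 stops dropped (darker).
Net so far: 1/3 stop darker. Aperture: f/3.2 → f/2.8.

f/2.8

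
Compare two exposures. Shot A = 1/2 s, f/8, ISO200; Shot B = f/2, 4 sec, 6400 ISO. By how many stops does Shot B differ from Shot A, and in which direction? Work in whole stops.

12 stops brighter

Aperture: f/8 → f/5.6 → f/4 → f/2.8 → f/2 — 4 stops opened up (brighter).
Shutter speed: 1/2 → 1 → 2 → 4 — 3 stops slower (brighter).
ISO: 200 → 400 → 800 → 1600 → 3200 → 6400 — 5 stops raised (brighter).
Net: +4 +3 +5 = +12 stops.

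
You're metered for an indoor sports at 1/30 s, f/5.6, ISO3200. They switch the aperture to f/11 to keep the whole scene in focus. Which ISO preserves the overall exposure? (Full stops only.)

Aperture: f/5.6 → f/8 → f/11 — 2 stops smaller aperture (darker).
Need 2 stops brighter from the ISO: 3200 → 6400 → 12800.

ISO 12800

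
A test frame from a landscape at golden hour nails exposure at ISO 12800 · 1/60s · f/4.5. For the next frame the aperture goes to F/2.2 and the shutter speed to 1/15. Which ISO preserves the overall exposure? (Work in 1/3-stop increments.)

ISO 800

Aperture: f/4.5 → f/4 → f/3.5 → f/3.2 → f/2.8 → f/2.5 → f/2.2 — 2 stops opened up (brighter).
Shutter speed: 1/60 → 1/50 → 1/40 → 1/30 → 1/25 → 1/20 → 1/15 — 2 stops slower (brighter).
Net change so far: 4 stops brighter. Offset with the ISO: 12800 → 10000 → 8000 → 6400 → 5000 → 4000 → 3200 → 2500 → 2000 → 1600 → 1250 → 1000 → 800.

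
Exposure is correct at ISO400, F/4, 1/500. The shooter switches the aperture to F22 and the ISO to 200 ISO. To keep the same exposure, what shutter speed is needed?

Aperture: f/4 → f/5.6 → f/8 → f/11 → f/16 → f/22 — 5 stops narrower (darker).
ISO: 400 → 200 — 1 stop lower (darker).
Net change so far: 6 stops darker. Offset with the shutter speed: 1/500 → 1/250 → 1/125 → 1/60 → 1/30 → 1/15 → 1/8.

1/8s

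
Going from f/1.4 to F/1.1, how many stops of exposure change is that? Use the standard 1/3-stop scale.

2/3 stop

f/1.4 → f/1.2 → f/1.1 — count the steps: 2 third-stops = 2/3 stop.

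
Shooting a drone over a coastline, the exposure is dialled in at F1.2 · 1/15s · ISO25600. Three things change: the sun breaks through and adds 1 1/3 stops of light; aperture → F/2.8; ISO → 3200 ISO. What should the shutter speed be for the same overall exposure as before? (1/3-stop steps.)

1 s

Scene light: 1 1/3 stops brighter.
Aperture: f/1.2 → f/1.4 → f/1.6 → f/1.8 → f/2 → f/2.2 → f/2.5 → f/2.8 — 2 1/3 stops narrower (darker).
ISO: 25600 → 20000 → 16000 → 12800 → 10000 → 8000 → 6400 → 5000 → 4000 → 3200 — 3 stops lower (darker).
Net so far: 4 stops darker. Shutter speed: 1/15 → 1/13 → 1/10 → 1/8 → 1/6 → 1/5 → 1/4 → 0.3 → 0.4 → 0.5 → 0.6 → 0.8 → 1.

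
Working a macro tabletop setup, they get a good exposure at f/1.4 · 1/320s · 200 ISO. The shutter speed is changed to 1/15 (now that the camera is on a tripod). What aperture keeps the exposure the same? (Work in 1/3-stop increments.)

f/6.3

Shutter speed: 1/320 → 1/250 → 1/200 → 1/160 → 1/125 → 1/100 → 1/80 → 1/60 → 1/50 → 1/40 → 1/30 → 1/25 → 1/20 → 1/15 — 4 1/3 stops slower (brighter).
Need 4 1/3 stops darker from the aperture: f/1.4 → f/1.6 → f/1.8 → f/2 → f/2.2 → f/2.5 → f/2.8 → f/3.2 → f/3.5 → f/4 → f/4.5 → f/5 → f/5.6 → f/6.3.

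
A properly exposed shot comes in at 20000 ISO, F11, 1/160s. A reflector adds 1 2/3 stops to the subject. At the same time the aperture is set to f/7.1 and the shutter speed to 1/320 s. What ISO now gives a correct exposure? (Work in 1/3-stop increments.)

Scene light: 1 2/3 stops brighter.
Aperture: f/11 → f/10 → f/9 → f/8 → f/7.1 — 1 1/3 stops wider (brighter).
Shutter speed: 1/160 → 1/200 → 1/250 → 1/320 — 1 stop shorter (darker).
Net so far: 2 stops brighter. ISO: 20000 → 16000 → 12800 → 10000 → 8000 → 6400 → 5000.

ISO 5000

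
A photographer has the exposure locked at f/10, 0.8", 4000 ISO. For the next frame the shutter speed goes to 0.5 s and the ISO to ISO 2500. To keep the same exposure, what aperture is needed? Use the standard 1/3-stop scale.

f/6.3

Shutter speed: 0.8 → 0.6 → 0.5 — 2/3 stop faster (darker).
ISO: 4000 → 3200 → 2500 — 2/3 stop dropped (darker).
Net change so far: 1 1/3 stops darker. Offset with the aperture: f/10 → f/9 → f/8 → f/7.1 → f/6.3.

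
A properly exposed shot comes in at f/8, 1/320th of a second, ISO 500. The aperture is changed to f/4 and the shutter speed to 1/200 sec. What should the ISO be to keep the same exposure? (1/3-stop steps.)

Aperture: f/8 → f/7.1 → f/6.3 → f/5.6 → f/5 → f/4.5 → f/4 — 2 stops opened up (brighter).
Shutter speed: 1/320 → 1/250 → 1/200 — 2/3 stop longer (brighter).
Net change so far: 2 2/3 stops brighter. Offset with the ISO: 500 → 400 → 320 → 250 → 200 → 160 → 125 → 100 → 80.

ISO 80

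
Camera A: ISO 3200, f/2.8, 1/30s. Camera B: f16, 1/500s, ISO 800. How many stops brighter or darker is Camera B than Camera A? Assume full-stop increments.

Aperture: f/2.8 → f/4 → f/5.6 → f/8 → f/11 → f/16 — 5 stops narrower (darker).
Shutter speed: 1/30 → 1/60 → 1/125 → 1/250 → 1/500 — 4 stops shorter (darker).
ISO: 3200 → 1600 → 800 — 2 stops dropped (darker).
Net: −5 −4 −2 = −11 stops.

11 stops darker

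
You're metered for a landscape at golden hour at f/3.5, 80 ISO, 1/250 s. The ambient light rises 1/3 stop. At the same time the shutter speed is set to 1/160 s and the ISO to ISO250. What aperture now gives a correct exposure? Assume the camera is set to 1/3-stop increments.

f/9

Scene light: 1/3 stop brighter.
Shutter speed: 1/250 → 1/200 → 1/160 — 2/3 stop slower (brighter).
ISO: 80 → 100 → 125 → 160 → 200 → 250 — 1 2/3 stops raised (brighter).
Net so far: 2 2/3 stops brighter. Aperture: f/3.5 → f/4 → f/4.5 → f/5 → f/5.6 → f/6.3 → f/7.1 → f/8 → f/9.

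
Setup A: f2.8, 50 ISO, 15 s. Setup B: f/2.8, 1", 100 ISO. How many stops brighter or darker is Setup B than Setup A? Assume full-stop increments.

Aperture: unchanged.
Shutter speed: 15 → 8 → 4 → 2 → 1 — 4 stops faster (darker).
ISO: 50 → 100 — 1 stop higher (brighter).
Net: −4 +1 = −3 stops.

3 stops darker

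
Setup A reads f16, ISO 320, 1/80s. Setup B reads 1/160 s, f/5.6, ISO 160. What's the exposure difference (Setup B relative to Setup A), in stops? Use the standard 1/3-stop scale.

1 stop brighter

Aperture: f/16 → f/14 → f/13 → f/11 → f/10 → f/9 → f/8 → f/7.1 → f/6.3 → f/5.6 — 3 stops opened up (brighter).
Shutter speed: 1/80 → 1/100 → 1/125 → 1/160 — 1 stop shorter (darker).
ISO: 320 → 250 → 200 → 160 — 1 stop dropped (darker).
Net: +3 −1 −1 = +1 stop.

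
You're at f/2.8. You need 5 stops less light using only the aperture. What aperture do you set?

Aperture: f/2.8 → f/4 → f/5.6 → f/8 → f/11 → f/16 — 5 stops stopped down (darker).

f/16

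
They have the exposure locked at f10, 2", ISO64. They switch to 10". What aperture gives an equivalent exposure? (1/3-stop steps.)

Shutter speed: 2 → 2.5 → 3.2 → 4 → 5 → 6 → 8 → 10 — 2 1/3 stops longer (brighter).
Need 2 1/3 stops darker from the aperture: f/10 → f/11 → f/13 → f/14 → f/16 → f/18 → f/20 → f/22.

f/22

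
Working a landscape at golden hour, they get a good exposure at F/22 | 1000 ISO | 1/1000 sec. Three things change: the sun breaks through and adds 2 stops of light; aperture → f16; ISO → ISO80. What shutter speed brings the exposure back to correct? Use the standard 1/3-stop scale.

Scene light: 2 stops brighter.
Aperture: f/22 → f/20 → f/18 → f/16 — 1 stop opened up (brighter).
ISO: 1000 → 800 → 640 → 500 → 400 → 320 → 250 → 200 → 160 → 125 → 100 → 80 — 3 2/3 stops lower (darker).
Net so far: 2/3 stop darker. Shutter speed: 1/1000 → 1/800 → 1/640.

1/640s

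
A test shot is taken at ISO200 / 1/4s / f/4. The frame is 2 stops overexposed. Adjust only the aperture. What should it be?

Overexposed by 2 stops → need 2 stops darker.
Aperture: f/4 → f/5.6 → f/8.

f/8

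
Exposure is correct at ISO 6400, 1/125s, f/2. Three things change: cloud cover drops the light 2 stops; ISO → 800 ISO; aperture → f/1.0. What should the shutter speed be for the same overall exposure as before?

1/15s

Scene light: 2 stops darker.
ISO: 6400 → 3200 → 1600 → 800 — 3 stops dropped (darker).
Aperture: f/2 → f/1.4 → f/1.0 — 2 stops opened up (brighter).
Net so far: 3 stops darker. Shutter speed: 1/125 → 1/60 → 1/30 → 1/15.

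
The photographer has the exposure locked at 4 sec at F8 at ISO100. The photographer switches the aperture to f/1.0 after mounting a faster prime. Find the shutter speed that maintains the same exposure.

1/15s

Aperture: f/8 → f/5.6 → f/4 → f/2.8 → f/2 → f/1.4 → f/1.0 — 6 stops opened up (brighter).
Need 6 stops darker from the shutter speed: 4 → 2 → 1 → 1/2 → 1/4 → 1/8 → 1/15.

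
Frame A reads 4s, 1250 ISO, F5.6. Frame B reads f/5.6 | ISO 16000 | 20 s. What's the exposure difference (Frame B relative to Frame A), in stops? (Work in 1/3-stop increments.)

Aperture: unchanged.
Shutter speed: 4 → 5 → 6 → 8 → 10 → 13 → 15 → 20 — 2 1/3 stops longer (brighter).
ISO: 1250 → 1600 → 2000 → 2500 → 3200 → 4000 → 5000 → 6400 → 8000 → 10000 → 12800 → 16000 — 3 2/3 stops higher (brighter).
Net: +2 1/3 +3 2/3 = +6 stops.

6 stops brighter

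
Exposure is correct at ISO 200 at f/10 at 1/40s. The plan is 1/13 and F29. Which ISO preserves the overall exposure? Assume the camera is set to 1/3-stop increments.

ISO 500

Shutter speed: 1/40 → 1/30 → 1/25 → 1/20 → 1/15 → 1/13 — 1 2/3 stops longer (brighter).
Aperture: f/10 → f/11 → f/13 → f/14 → f/16 → f/18 → f/20 → f/22 → f/25 → f/29 — 3 stops narrower (darker).
Net change so far: 1 1/3 stops darker. Offset with the ISO: 200 → 250 → 320 → 400 → 500.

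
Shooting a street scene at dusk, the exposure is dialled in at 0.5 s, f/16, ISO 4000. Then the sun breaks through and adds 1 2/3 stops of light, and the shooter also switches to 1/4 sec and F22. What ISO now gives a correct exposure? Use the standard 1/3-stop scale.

Scene light: 1 2/3 stops brighter.
Shutter speed: 0.5 → 0.4 → 0.3 → 1/4 — 1 stop faster (darker).
Aperture: f/16 → f/18 → f/20 → f/22 — 1 stop smaller aperture (darker).
Net so far: 1/3 stop darker. ISO: 4000 → 5000.

ISO 5000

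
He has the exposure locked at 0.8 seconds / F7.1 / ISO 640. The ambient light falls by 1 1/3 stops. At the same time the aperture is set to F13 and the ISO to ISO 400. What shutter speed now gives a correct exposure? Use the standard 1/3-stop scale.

10 s

Scene light: 1 1/3 stops darker.
Aperture: f/7.1 → f/8 → f/9 → f/10 → f/11 → f/13 — 1 2/3 stops smaller aperture (darker).
ISO: 640 → 500 → 400 — 2/3 stop dropped (darker).
Net so far: 3 2/3 stops darker. Shutter speed: 0.8 → 1 → 1.3 → 1.6 → 2 → 2.5 → 3.2 → 4 → 5 → 6 → 8 → 10.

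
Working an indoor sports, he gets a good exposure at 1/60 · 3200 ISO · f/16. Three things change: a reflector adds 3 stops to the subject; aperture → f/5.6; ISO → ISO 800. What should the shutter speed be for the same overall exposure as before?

Scene light: 3 stops brighter.
Aperture: f/16 → f/11 → f/8 → f/5.6 — 3 stops wider (brighter).
ISO: 3200 → 1600 → 800 — 2 stops lower (darker).
Net so far: 4 stops brighter. Shutter speed: 1/60 → 1/125 → 1/250 → 1/500 → 1/1000.

1/1000s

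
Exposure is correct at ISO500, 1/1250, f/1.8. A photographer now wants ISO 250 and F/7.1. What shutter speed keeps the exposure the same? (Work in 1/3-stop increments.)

ISO: 500 → 400 → 320 → 250 — 1 stop dropped (darker).
Aperture: f/1.8 → f/2 → f/2.2 → f/2.5 → f/2.8 → f/3.2 → f/3.5 → f/4 → f/4.5 → f/5 → f/5.6 → f/6.3 → f/7.1 — 4 stops narrower (darker).
Net change so far: 5 stops darker. Offset with the shutter speed: 1/1250 → 1/1000 → 1/800 → 1/640 → 1/500 → 1/400 → 1/320 → 1/250 → 1/200 → 1/160 → 1/125 → 1/100 → 1/80 → 1/60 → 1/50 → 1/40.

1/40s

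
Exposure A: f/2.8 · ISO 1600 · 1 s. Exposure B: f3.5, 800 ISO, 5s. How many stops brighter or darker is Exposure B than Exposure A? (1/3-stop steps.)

Aperture: f/2.8 → f/3.2 → f/3.5 — 2/3 stop smaller aperture (darker).
Shutter speed: 1 → 1.3 → 1.6 → 2 → 2.5 → 3.2 → 4 → 5 — 2 1/3 stops longer (brighter).
ISO: 1600 → 1250 → 1000 → 800 — 1 stop lower (darker).
Net: −2/3 +2 1/3 −1 = +2/3 stops.

2/3 stop brighter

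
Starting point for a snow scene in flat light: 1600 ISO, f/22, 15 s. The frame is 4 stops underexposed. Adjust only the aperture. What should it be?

Underexposed by 4 stops → need 4 stops brighter.
Aperture: f/22 → f/16 → f/11 → f/8 → f/5.6.

f/5.6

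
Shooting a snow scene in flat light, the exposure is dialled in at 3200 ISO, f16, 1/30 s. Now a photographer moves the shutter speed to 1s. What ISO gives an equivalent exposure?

ISO 100

Shutter speed: 1/30 → 1/15 → 1/8 → 1/4 → 1/2 → 1 — 5 stops longer (brighter).
Need 5 stops darker from the ISO: 3200 → 1600 → 800 → 400 → 200 → 100.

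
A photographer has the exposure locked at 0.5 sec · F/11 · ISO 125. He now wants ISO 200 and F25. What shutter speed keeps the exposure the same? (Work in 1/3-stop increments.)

1.6 s

ISO: 125 → 160 → 200 — 2/3 stop raised (brighter).
Aperture: f/11 → f/13 → f/14 → f/16 → f/18 → f/20 → f/22 → f/25 — 2 1/3 stops narrower (darker).
Net change so far: 1 2/3 stops darker. Offset with the shutter speed: 0.5 → 0.6 → 0.8 → 1 → 1.3 → 1.6.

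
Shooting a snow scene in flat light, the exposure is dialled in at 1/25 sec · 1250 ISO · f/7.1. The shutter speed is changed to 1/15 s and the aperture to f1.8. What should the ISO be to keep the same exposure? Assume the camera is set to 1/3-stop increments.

ISO 50

Shutter speed: 1/25 → 1/20 → 1/15 — 2/3 stop longer (brighter).
Aperture: f/7.1 → f/6.3 → f/5.6 → f/5 → f/4.5 → f/4 → f/3.5 → f/3.2 → f/2.8 → f/2.5 → f/2.2 → f/2 → f/1.8 — 4 stops larger aperture (brighter).
Net change so far: 4 2/3 stops brighter. Offset with the ISO: 1250 → 1000 → 800 → 640 → 500 → 400 → 320 → 250 → 200 → 160 → 125 → 100 → 80 → 64 → 50.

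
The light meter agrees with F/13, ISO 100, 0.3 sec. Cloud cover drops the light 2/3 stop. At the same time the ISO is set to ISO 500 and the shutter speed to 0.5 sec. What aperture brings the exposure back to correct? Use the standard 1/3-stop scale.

Scene light: 2/3 stop darker.
ISO: 100 → 125 → 160 → 200 → 250 → 320 → 400 → 500 — 2 1/3 stops higher (brighter).
Shutter speed: 0.3 → 0.4 → 0.5 — 2/3 stop longer (brighter).
Net so far: 2 1/3 stops brighter. Aperture: f/13 → f/14 → f/16 → f/18 → f/20 → f/22 → f/25 → f/29.

f/29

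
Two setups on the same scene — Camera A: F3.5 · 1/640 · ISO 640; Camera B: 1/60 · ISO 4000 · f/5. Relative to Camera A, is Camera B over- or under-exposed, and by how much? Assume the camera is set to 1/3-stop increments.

5 stops brighter

Aperture: f/3.5 → f/4 → f/4.5 → f/5 — 1 stop narrower (darker).
Shutter speed: 1/640 → 1/500 → 1/400 → 1/320 → 1/250 → 1/200 → 1/160 → 1/125 → 1/100 → 1/80 → 1/60 — 3 1/3 stops slower (brighter).
ISO: 640 → 800 → 1000 → 1250 → 1600 → 2000 → 2500 → 3200 → 4000 — 2 2/3 stops higher (brighter).
Net: −1 +3 1/3 +2 2/3 = +5 stops.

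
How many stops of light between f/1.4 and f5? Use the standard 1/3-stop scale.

f/1.4 → f/1.6 → f/1.8 → f/2 → f/2.2 → f/2.5 → f/2.8 → f/3.2 → f/3.5 → f/4 → f/4.5 → f/5 — count the steps: 11 third-stops = 3 2/3 stops.

3 2/3 stops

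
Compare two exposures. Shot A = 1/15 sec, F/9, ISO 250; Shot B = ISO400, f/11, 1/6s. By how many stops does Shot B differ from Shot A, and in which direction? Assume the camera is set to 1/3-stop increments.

1 1/3 stops brighter

Aperture: f/9 → f/10 → f/11 — 2/3 stop narrower (darker).
Shutter speed: 1/15 → 1/13 → 1/10 → 1/8 → 1/6 — 1 1/3 stops slower (brighter).
ISO: 250 → 320 → 400 — 2/3 stop raised (brighter).
Net: −2/3 +1 1/3 +2/3 = +1 1/3 stops.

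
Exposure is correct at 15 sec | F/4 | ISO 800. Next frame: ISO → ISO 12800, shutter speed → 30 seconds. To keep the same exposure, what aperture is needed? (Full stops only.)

f/22

ISO: 800 → 1600 → 3200 → 6400 → 12800 — 4 stops raised (brighter).
Shutter speed: 15 → 30 — 1 stop longer (brighter).
Net change so far: 5 stops brighter. Offset with the aperture: f/4 → f/5.6 → f/8 → f/11 → f/16 → f/22.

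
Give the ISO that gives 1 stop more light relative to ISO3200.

ISO: 3200 → 6400 — 1 stop higher (brighter).

ISO 6400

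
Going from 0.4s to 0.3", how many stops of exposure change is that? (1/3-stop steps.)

1/3 stop

0.4 → 0.3 — count the steps: 1 third-stops = 1/3 stop.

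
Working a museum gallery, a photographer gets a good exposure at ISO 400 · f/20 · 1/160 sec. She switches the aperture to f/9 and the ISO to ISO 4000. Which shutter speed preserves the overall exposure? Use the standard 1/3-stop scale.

Aperture: f/20 → f/18 → f/16 → f/14 → f/13 → f/11 → f/10 → f/9 — 2 1/3 stops opened up (brighter).
ISO: 400 → 500 → 640 → 800 → 1000 → 1250 → 1600 → 2000 → 2500 → 3200 → 4000 — 3 1/3 stops raised (brighter).
Net change so far: 5 2/3 stops brighter. Offset with the shutter speed: 1/160 → 1/200 → 1/250 → 1/320 → 1/400 → 1/500 → 1/640 → 1/800 → 1/1000 → 1/1250 → 1/1600 → 1/2000 → 1/2500 → 1/3200 → 1/4000 → 1/5000 → 1/6400 → 1/8000.

1/8000s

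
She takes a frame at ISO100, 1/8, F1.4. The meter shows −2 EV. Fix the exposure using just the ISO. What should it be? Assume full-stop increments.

ISO 400

Underexposed by 2 stops → need 2 stops brighter.
ISO: 100 → 200 → 400.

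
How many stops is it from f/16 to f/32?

f/16 → f/22 → f/32 — count the steps: 2 stops.

2 stops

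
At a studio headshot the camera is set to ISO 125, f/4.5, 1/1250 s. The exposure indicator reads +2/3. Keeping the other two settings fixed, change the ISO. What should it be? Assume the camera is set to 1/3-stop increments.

Overexposed by 2/3 stop → need 2/3 stop darker.
ISO: 125 → 100 → 80.

ISO 80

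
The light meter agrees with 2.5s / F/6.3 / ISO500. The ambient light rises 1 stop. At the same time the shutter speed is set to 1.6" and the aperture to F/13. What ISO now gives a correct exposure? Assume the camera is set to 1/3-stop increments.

ISO 1600

Scene light: 1 stop brighter.
Shutter speed: 2.5 → 2 → 1.6 — 2/3 stop shorter (darker).
Aperture: f/6.3 → f/7.1 → f/8 → f/9 → f/10 → f/11 → f/13 — 2 stops smaller aperture (darker).
Net so far: 1 2/3 stops darker. ISO: 500 → 640 → 800 → 1000 → 1250 → 1600.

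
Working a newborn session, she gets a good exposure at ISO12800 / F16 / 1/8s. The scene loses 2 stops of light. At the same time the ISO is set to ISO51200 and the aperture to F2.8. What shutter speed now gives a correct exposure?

Scene light: 2 stops darker.
ISO: 12800 → 25600 → 51200 — 2 stops higher (brighter).
Aperture: f/16 → f/11 → f/8 → f/5.6 → f/4 → f/2.8 — 5 stops wider (brighter).
Net so far: 5 stops brighter. Shutter speed: 1/8 → 1/15 → 1/30 → 1/60 → 1/125 → 1/250.

1/250s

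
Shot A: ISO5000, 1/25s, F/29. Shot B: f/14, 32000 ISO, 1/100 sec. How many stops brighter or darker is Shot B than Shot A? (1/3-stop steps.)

Aperture: f/29 → f/25 → f/22 → f/20 → f/18 → f/16 → f/14 — 2 stops wider (brighter).
Shutter speed: 1/25 → 1/30 → 1/40 → 1/50 → 1/60 → 1/80 → 1/100 — 2 stops faster (darker).
ISO: 5000 → 6400 → 8000 → 10000 → 12800 → 16000 → 20000 → 25600 → 32000 — 2 2/3 stops higher (brighter).
Net: +2 −2 +2 2/3 = +2 2/3 stops.

2 2/3 stops brighter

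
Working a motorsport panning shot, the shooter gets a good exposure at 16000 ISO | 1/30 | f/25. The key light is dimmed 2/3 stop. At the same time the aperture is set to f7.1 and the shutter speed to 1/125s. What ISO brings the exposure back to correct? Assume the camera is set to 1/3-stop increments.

Scene light: 2/3 stop darker.
Aperture: f/25 → f/22 → f/20 → f/18 → f/16 → f/14 → f/13 → f/11 → f/10 → f/9 → f/8 → f/7.1 — 3 2/3 stops wider (brighter).
Shutter speed: 1/30 → 1/40 → 1/50 → 1/60 → 1/80 → 1/100 → 1/125 — 2 stops faster (darker).
Net so far: 1 stop brighter. ISO: 16000 → 12800 → 10000 → 8000.

ISO 8000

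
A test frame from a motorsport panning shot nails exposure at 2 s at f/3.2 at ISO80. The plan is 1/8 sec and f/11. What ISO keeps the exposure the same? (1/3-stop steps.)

Shutter speed: 2 → 1.6 → 1.3 → 1 → 0.8 → 0.6 → 0.5 → 0.4 → 0.3 → 1/4 → 1/5 → 1/6 → 1/8 — 4 stops faster (darker).
Aperture: f/3.2 → f/3.5 → f/4 → f/4.5 → f/5 → f/5.6 → f/6.3 → f/7.1 → f/8 → f/9 → f/10 → f/11 — 3 2/3 stops stopped down (darker).
Net change so far: 7 2/3 stops darker. Offset with the ISO: 80 → 100 → 125 → 160 → 200 → 250 → 320 → 400 → 500 → 640 → 800 → 1000 → 1250 → 1600 → 2000 → 2500 → 3200 → 4000 → 5000 → 6400 → 8000 → 10000 → 12800 → 16000.

ISO 16000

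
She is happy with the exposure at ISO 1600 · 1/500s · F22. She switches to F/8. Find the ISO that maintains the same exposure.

ISO 200

Aperture: f/22 → f/16 → f/11 → f/8 — 3 stops larger aperture (brighter).
Need 3 stops darker from the ISO: 1600 → 800 → 400 → 200.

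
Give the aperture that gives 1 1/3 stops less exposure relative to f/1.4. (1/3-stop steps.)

f/2.2

Aperture: f/1.4 → f/1.6 → f/1.8 → f/2 → f/2.2 — 1 1/3 stops narrower (darker).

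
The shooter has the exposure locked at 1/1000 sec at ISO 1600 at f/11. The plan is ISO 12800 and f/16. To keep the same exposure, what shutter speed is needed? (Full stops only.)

ISO: 1600 → 3200 → 6400 → 12800 — 3 stops higher (brighter).
Aperture: f/11 → f/16 — 1 stop narrower (darker).
Net change so far: 2 stops brighter. Offset with the shutter speed: 1/1000 → 1/2000 → 1/4000.

1/4000s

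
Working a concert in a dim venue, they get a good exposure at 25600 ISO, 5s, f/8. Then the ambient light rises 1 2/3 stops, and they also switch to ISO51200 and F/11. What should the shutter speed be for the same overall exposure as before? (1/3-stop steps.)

Scene light: 1 2/3 stops brighter.
ISO: 25600 → 32000 → 40000 → 51200 — 1 stop higher (brighter).
Aperture: f/8 → f/9 → f/10 → f/11 — 1 stop smaller aperture (darker).
Net so far: 1 2/3 stops brighter. Shutter speed: 5 → 4 → 3.2 → 2.5 → 2 → 1.6.

1.6 s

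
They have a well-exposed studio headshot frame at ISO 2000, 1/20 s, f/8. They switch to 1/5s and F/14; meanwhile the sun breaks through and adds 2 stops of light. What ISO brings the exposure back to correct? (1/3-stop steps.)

Scene light: 2 stops brighter.
Shutter speed: 1/20 → 1/15 → 1/13 → 1/10 → 1/8 → 1/6 → 1/5 — 2 stops slower (brighter).
Aperture: f/8 → f/9 → f/10 → f/11 → f/13 → f/14 — 1 2/3 stops smaller aperture (darker).
Net so far: 2 1/3 stops brighter. ISO: 2000 → 1600 → 1250 → 1000 → 800 → 640 → 500 → 400.

ISO 400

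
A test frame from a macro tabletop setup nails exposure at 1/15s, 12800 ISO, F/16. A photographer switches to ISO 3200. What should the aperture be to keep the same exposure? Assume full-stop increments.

ISO: 12800 → 6400 → 3200 — 2 stops lower (darker).
Need 2 stops brighter from the aperture: f/16 → f/11 → f/8.

f/8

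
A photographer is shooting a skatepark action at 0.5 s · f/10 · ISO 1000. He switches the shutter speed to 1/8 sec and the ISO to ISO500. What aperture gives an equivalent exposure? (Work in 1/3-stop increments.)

Shutter speed: 0.5 → 0.4 → 0.3 → 1/4 → 1/5 → 1/6 → 1/8 — 2 stops faster (darker).
ISO: 1000 → 800 → 640 → 500 — 1 stop dropped (darker).
Net change so far: 3 stops darker. Offset with the aperture: f/10 → f/9 → f/8 → f/7.1 → f/6.3 → f/5.6 → f/5 → f/4.5 → f/4 → f/3.5.

f/3.5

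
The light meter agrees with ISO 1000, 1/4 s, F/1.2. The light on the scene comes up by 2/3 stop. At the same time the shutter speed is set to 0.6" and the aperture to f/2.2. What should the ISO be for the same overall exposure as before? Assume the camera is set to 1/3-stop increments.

ISO 800

Scene light: 2/3 stop brighter.
Shutter speed: 1/4 → 0.3 → 0.4 → 0.5 → 0.6 — 1 1/3 stops longer (brighter).
Aperture: f/1.2 → f/1.4 → f/1.6 → f/1.8 → f/2 → f/2.2 — 1 2/3 stops narrower (darker).
Net so far: 1/3 stop brighter. ISO: 1000 → 800.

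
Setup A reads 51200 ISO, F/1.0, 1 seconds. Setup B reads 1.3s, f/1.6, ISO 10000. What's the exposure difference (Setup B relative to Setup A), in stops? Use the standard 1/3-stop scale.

3 1/3 stops darker

Aperture: f/1.0 → f/1.1 → f/1.2 → f/1.4 → f/1.6 — 1 1/3 stops stopped down (darker).
Shutter speed: 1 → 1.3 — 1/3 stop slower (brighter).
ISO: 51200 → 40000 → 32000 → 25600 → 20000 → 16000 → 12800 → 10000 — 2 1/3 stops lower (darker).
Net: −1 1/3 +1/3 −2 1/3 = −3 1/3 stops.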